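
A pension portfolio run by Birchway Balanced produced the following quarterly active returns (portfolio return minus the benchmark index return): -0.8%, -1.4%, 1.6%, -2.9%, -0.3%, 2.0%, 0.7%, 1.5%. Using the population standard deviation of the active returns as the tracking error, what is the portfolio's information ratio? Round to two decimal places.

0.03

r̄ = (-0.8 − 1.4 + 1.6 − 2.9 − 0.3 + 2 + 0.7 + 1.5) / 8 = 0.0500%
Population σ = √[Σ(r − r̄)² / 8] = √[20.3800 / 8] = √2.5475 = 1.5961%
IR = r̄ / tracking error = 0.0500 / 1.5961 = 0.0313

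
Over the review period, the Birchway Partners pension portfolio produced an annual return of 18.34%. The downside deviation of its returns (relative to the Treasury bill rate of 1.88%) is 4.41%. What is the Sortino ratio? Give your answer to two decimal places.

Sortino = (Rp − Rf) / σd = (18.34% − 1.88%) / 4.41% = 16.46% / 4.41% = 3.7324

3.73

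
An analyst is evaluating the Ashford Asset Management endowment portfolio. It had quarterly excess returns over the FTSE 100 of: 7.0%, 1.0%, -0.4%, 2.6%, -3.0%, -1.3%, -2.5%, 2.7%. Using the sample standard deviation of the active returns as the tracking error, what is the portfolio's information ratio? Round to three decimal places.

Mean return μ = 6.10 / 8 = 0.7625%
Sample σ = √[Σ(r − μ)² / 7] = √[76.4988 / 7] = √10.9284 = 3.3058%
IR = μ / tracking error = 0.7625 / 3.3058 = 0.2307

0.231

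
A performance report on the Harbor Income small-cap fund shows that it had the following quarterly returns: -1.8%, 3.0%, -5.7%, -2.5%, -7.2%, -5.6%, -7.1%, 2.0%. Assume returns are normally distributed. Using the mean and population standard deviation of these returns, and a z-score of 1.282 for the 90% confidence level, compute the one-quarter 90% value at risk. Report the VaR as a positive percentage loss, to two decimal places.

7.89

r̄ = (-1.8 + 3 − 5.7 − 2.5 − 7.2 − 5.6 − 7.1 + 2) / 8 = -24.90 / 8 = -3.1125%
Σ(r − r̄)² = (-1.8 − (-3.1125))² + (3 − (-3.1125))² + … = 111.0888
σ = √[111.0888 / 8] = 3.7264%
VaR = −(r̄ − z·σ) = −(-3.1125 − 1.282 × 3.7264) = −(-7.8897) = 7.8897%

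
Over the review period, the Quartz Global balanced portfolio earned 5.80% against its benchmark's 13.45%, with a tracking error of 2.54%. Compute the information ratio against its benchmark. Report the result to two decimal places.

-3.01

IR = (Rp − Rb) / TE = (5.80% − 13.45%) / 2.54% = -7.65% / 2.54% = -3.0118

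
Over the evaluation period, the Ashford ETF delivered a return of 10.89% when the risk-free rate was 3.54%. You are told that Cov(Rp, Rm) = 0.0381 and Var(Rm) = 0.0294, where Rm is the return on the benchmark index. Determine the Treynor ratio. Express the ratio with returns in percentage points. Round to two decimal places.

5.67

β = Cov / Var = 0.0381 / 0.0294 = 1.2959
Treynor = (Rp − Rf) / β = (10.89% − 3.54%) / 1.2959 = 7.35 / 1.2959 = 5.6717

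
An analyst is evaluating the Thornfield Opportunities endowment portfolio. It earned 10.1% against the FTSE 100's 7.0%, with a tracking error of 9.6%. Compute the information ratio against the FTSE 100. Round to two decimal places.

IR = (Rp − Rb) / TE = (10.1% − 7.0%) / 9.6% = 3.10% / 9.6% = 0.3229

0.32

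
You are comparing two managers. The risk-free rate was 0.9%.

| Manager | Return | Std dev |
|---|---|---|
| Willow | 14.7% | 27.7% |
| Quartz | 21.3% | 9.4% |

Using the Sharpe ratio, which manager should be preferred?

Willow: Sharpe ratio = (14.7% − 0.9%) / 27.7% = 0.498
Quartz: Sharpe ratio = (21.3% − 0.9%) / 9.4% = 2.170
Highest: Quartz (2.170).

Quartz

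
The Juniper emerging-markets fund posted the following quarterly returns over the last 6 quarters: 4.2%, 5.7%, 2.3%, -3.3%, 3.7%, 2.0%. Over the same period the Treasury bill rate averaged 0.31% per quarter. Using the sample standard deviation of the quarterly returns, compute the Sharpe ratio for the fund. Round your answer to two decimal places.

μ = (4.2 + 5.7 + 2.3 − 3.3 + 3.7 + 2) / 6 = 14.60 / 6 = 2.4333%
Σ(r − μ)² = (4.2 − 2.4333)² + (5.7 − 2.4333)² + (2.3 − 2.4333)² + … = 48.4733
σ = √[48.4733 / 5] = 3.1136%
Sharpe = (μ − rf) / σ = (2.4333 − 0.31) / 3.1136 = 2.1233 / 3.1136 = 0.6819

0.68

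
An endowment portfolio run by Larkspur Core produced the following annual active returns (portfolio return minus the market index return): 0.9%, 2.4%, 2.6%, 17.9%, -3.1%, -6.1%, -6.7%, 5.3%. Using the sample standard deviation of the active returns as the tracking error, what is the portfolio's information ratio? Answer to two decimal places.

0.21

Mean return μ = 13.20 / 8 = 1.6500%
Σ(r − μ)² = (0.9 − 1.6500)² + (2.4 − 1.6500)² + (2.6 − 1.6500)² + … = 431.7600
sample σ = √(431.7600 / 7) = √61.6800 = 7.8537%
IR = μ / tracking error = 1.6500 / 7.8537 = 0.2101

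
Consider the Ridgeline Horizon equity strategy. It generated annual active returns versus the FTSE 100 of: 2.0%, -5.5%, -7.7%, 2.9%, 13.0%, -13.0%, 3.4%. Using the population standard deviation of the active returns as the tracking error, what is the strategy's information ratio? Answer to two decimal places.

r̄ = (2 − 5.5 − 7.7 + 2.9 + 13 − 13 + 3.4) / 7 = -4.90 / 7 = -0.7000%
Σ(r − r̄)² = (2 − (-0.7000))² + (-5.5 − (-0.7000))² + (-7.7 − (-0.7000))² + … = 448.0800
population σ = √(448.0800 / 7) = √64.0114 = 8.0007%
IR = r̄ / tracking error = -0.7000 / 8.0007 = -0.0875

-0.09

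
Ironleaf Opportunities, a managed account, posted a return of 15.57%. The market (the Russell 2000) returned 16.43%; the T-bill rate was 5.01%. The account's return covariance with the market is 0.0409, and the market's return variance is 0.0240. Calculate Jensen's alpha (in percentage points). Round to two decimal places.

-8.90

β = Cov / Var = 0.0409 / 0.0240 = 1.7042
E[R] = Rf + β(Rm − Rf) = 5.01% + 1.7042 × (16.43% − 5.01%) = 24.4720%
α = Rp − E[R] = 15.57% − 24.4720% = -8.9020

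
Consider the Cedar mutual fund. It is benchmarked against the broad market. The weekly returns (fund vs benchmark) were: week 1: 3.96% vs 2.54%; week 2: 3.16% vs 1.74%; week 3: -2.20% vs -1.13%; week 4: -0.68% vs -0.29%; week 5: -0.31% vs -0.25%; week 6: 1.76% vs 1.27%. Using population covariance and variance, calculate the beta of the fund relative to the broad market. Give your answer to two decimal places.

r̄p = 0.9483%,  r̄m = 0.6467%
Cov = Σ(rp − r̄p)(rm − r̄m) / 6 = 2.8122
Var(rm) = Σ(rm − r̄m)² / 6 = 1.6678
β = Cov / Var = 2.8122 / 1.6678 = 1.6862

1.69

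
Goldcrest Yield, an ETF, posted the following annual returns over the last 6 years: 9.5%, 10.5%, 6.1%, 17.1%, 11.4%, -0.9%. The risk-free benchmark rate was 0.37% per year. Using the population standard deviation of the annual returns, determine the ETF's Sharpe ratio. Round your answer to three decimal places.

1.565

r̄ = (9.5 + 10.5 + 6.1 + 17.1 + 11.4 − 0.9) / 6 = 53.70 / 6 = 8.9500%
Σ(r − r̄)² = (9.5 − 8.9500)² + (10.5 − 8.9500)² + … = 180.2750
population σ = √(180.2750 / 6) = √30.0458 = 5.4814%
Sharpe = (r̄ − rf) / σ = (8.9500 − 0.37) / 5.4814 = 8.5800 / 5.4814 = 1.5653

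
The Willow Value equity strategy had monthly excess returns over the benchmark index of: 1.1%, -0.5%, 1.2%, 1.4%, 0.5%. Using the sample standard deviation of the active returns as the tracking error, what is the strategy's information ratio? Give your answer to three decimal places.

0.961

Mean return r̄ = 3.70 / 5 = 0.7400%
Σ(r − r̄)² = (1.1 − 0.7400)² + (-0.5 − 0.7400)² + … = 2.3720
sample σ = √(2.3720 / 4) = √0.5930 = 0.7701%
IR = r̄ / tracking error = 0.7400 / 0.7701 = 0.9609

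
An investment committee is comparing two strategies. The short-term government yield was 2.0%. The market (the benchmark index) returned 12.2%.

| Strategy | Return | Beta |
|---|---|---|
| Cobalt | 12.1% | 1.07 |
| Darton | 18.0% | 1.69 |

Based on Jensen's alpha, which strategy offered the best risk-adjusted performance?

Cobalt

Cobalt: α = 12.1% − [2.0% + 1.07 × (12.2% − 2.0%)] = -0.814
Darton: α = 18.0% − [2.0% + 1.69 × (12.2% − 2.0%)] = -1.238
Highest: Cobalt (-0.814).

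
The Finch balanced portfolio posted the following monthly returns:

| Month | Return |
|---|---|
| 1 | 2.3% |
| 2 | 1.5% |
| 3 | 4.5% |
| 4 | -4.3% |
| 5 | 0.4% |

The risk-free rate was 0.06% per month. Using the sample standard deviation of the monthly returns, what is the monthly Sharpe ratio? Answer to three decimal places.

Mean return r̄ = 4.40 / 5 = 0.8800%
Σ(r − r̄)² = 42.5680; sample σ = √(42.5680/4) = 3.2622%
Sharpe = (r̄ − rf) / σ = (0.8800 − 0.06) / 3.2622 = 0.8200 / 3.2622 = 0.2514

0.251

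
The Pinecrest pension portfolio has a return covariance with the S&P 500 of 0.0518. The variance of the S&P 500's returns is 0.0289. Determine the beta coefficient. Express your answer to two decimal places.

β = Cov(Rp, Rm) / Var(Rm) = 0.0518 / 0.0289 = 1.7924

1.79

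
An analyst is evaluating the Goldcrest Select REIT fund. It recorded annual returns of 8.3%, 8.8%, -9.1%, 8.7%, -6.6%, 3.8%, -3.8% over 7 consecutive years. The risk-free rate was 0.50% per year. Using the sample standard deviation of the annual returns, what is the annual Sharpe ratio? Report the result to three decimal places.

0.121

r̄ = (8.3 + 8.8 − 9.1 + 8.7 − 6.6 + 3.8 − 3.8) / 7 = 10.10 / 7 = 1.4429%
Sample std dev = √[362.6971 / 6] = 7.7749%
Sharpe = (r̄ − rf) / σ = (1.4429 − 0.5) / 7.7749 = 0.9429 / 7.7749 = 0.1213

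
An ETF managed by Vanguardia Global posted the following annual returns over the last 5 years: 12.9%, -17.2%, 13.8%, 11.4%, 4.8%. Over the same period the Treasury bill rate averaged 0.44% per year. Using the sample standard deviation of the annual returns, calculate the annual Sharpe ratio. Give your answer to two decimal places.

r̄ = (12.9 − 17.2 + 13.8 + 11.4 + 4.8) / 5 = 5.1400%
Sample σ = √[Σ(r − r̄)² / 4] = √[673.5920 / 4] = √168.3980 = 12.9768%
Sharpe = (r̄ − rf) / σ = (5.1400 − 0.44) / 12.9768 = 4.7000 / 12.9768 = 0.3622

0.36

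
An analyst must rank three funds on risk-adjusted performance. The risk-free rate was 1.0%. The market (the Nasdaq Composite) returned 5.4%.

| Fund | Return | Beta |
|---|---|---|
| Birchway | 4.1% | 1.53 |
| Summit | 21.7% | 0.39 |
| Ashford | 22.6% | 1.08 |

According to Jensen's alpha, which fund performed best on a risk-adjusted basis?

Birchway: α = 4.1% − [1.0% + 1.53 × (5.4% − 1.0%)] = -3.632
Summit: α = 21.7% − [1.0% + 0.39 × (5.4% − 1.0%)] = 18.984
Ashford: α = 22.6% − [1.0% + 1.08 × (5.4% − 1.0%)] = 16.848
Highest: Summit (18.984).

Summit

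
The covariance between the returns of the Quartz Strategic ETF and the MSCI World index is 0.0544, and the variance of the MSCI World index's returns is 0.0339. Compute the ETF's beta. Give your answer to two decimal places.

β = Cov(Rp, Rm) / Var(Rm) = 0.0544 / 0.0339 = 1.6047

1.60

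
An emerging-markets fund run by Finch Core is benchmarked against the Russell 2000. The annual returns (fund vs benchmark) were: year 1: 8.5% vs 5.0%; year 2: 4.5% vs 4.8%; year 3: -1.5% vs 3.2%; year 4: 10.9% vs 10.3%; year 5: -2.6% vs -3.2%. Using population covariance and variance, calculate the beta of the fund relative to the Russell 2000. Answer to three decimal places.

1.069

r̄p = 3.9600%,  r̄m = 4.0200%
Cov = Σ(rp − r̄p)(rm − r̄m) / 5 = 20.0588
Var(rm) = Σ(rm − r̄m)² / 5 = 18.7616
β = Cov / Var = 20.0588 / 18.7616 = 1.0691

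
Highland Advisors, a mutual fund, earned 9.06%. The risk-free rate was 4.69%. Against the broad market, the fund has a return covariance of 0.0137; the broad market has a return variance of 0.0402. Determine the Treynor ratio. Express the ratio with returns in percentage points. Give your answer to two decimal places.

12.82

β = Cov / Var = 0.0137 / 0.0402 = 0.3408
Treynor = (Rp − Rf) / β = (9.06% − 4.69%) / 0.3408 = 4.37 / 0.3408 = 12.8228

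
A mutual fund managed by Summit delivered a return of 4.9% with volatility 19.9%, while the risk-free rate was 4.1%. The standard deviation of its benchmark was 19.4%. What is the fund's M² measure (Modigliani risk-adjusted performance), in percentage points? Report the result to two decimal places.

4.88

Sharpe = (Rp − Rf) / σp = (4.9% − 4.1%) / 19.9% = 0.0402
M² = Rf + Sharpe × σm = 4.1% + 0.0402 × 19.4% = 4.8799%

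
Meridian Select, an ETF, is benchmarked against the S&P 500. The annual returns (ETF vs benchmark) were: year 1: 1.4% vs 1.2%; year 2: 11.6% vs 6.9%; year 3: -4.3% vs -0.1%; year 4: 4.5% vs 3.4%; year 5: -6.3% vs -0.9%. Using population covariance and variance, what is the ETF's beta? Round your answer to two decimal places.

r̄p = 1.3800%,  r̄m = 2.1000%
Cov = Σ(rp − r̄p)(rm − r̄m) / 5 = 17.7260
Var(rm) = Σ(rm − r̄m)² / 5 = 7.8760
β = Cov / Var = 17.7260 / 7.8760 = 2.2506

2.25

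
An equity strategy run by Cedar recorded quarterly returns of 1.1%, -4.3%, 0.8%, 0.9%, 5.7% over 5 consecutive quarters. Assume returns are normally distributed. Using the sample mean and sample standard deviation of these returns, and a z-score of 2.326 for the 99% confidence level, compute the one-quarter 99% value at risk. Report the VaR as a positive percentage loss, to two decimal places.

7.39

r̄ = (1.1 − 4.3 + 0.8 + 0.9 + 5.7) / 5 = 4.20 / 5 = 0.8400%
Σ(r − r̄)² = 50.1120; sample σ = √(50.1120/4) = 3.5395%
VaR = −(r̄ − z·σ) = −(0.8400 − 2.326 × 3.5395) = −(-7.3929) = 7.3929%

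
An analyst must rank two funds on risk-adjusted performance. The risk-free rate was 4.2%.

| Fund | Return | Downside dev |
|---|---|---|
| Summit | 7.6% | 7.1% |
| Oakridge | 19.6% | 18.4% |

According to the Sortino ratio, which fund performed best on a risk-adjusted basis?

Oakridge

Summit: Sortino ratio = (7.6% − 4.2%) / 7.1% = 0.479
Oakridge: Sortino ratio = (19.6% − 4.2%) / 18.4% = 0.837
Highest: Oakridge (0.837).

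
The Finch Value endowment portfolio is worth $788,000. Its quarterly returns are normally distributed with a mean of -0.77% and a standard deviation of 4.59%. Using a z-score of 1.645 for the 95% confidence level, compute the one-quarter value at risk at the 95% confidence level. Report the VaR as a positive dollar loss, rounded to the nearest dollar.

$65,566

Return at the 95% tail: μ − z·σ = -0.77% − 1.645 × 4.59% = -0.77 − 7.55055 = -8.32055%
VaR = −(-8.32055%) × $788,000 = 8.32055% × $788,000 = $65,566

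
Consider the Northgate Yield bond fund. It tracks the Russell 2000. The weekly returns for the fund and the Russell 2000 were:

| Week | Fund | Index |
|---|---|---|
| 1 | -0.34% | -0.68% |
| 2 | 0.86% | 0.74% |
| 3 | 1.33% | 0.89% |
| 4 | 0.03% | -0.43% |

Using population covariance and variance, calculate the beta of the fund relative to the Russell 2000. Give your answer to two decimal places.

r̄p = 0.4700%,  r̄m = 0.1300%
Cov = Σ(rp − r̄p)(rm − r̄m) / 4 = 0.4485
Var(rm) = Σ(rm − r̄m)² / 4 = 0.4799
β = Cov / Var = 0.4485 / 0.4799 = 0.9346

0.93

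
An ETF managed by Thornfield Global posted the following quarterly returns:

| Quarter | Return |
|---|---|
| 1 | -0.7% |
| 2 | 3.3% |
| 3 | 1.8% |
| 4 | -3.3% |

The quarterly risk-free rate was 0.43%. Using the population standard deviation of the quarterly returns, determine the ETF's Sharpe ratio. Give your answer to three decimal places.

-0.062

r̄ = (-0.7 + 3.3 + 1.8 − 3.3) / 4 = 0.2750%
Population σ = √[Σ(r − r̄)² / 4] = √[25.2075 / 4] = √6.3019 = 2.5104%
Sharpe = (r̄ − rf) / σ = (0.2750 − 0.43) / 2.5104 = -0.1550 / 2.5104 = -0.0617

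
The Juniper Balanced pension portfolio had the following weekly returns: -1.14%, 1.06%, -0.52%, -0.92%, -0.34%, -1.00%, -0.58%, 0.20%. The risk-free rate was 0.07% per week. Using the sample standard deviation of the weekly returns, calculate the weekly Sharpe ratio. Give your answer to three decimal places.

-0.652

Mean return r̄ = -3.240 / 8 = -0.4050%
Sample std dev = √[3.7198 / 7] = 0.7290%
Sharpe = (r̄ − rf) / σ = (-0.4050 − 0.07) / 0.7290 = -0.4750 / 0.7290 = -0.6516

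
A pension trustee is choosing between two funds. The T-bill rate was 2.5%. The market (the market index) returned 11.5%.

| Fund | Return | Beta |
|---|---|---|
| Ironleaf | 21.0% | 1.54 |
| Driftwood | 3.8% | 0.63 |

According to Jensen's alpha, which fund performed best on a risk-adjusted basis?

Ironleaf

Ironleaf: α = 21.0% − [2.5% + 1.54 × (11.5% − 2.5%)] = 4.640
Driftwood: α = 3.8% − [2.5% + 0.63 × (11.5% − 2.5%)] = -4.370
Highest: Ironleaf (4.640).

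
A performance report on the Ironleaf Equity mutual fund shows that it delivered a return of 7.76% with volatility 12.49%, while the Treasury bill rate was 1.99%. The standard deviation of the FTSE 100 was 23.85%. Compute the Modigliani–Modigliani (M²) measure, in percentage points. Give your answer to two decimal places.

Sharpe = (Rp − Rf) / σp = (7.76% − 1.99%) / 12.49% = 0.4620
M² = Rf + Sharpe × σm = 1.99% + 0.4620 × 23.85% = 13.0087%

13.01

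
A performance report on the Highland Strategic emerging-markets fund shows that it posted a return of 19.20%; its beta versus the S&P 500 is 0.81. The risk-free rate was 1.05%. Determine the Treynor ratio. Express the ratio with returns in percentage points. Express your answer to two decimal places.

Treynor = (Rp − Rf) / β = (19.20% − 1.05%) / 0.81 = 18.15 / 0.81 = 22.4074

22.41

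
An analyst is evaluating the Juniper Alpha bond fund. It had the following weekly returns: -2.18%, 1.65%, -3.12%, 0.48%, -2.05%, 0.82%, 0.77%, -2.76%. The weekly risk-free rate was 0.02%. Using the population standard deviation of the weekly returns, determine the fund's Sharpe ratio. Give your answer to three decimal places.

-0.459

Mean return r̄ = -6.390 / 8 = -0.7988%
Σ(r − r̄)² = 25.4211; population σ = √(25.4211/8) = 1.7826%
Sharpe = (r̄ − rf) / σ = (-0.7988 − 0.02) / 1.7826 = -0.8188 / 1.7826 = -0.4593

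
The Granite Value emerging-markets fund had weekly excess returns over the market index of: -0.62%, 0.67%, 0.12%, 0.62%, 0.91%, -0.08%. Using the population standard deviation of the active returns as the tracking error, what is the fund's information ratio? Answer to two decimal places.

0.52

Mean return r̄ = 1.620 / 6 = 0.2700%
Σ(r − r̄)² = (-0.62 − 0.2700)² + (0.67 − 0.2700)² + … = 1.6292
population σ = √(1.6292 / 6) = √0.2715 = 0.5211%
IR = r̄ / tracking error = 0.2700 / 0.5211 = 0.5181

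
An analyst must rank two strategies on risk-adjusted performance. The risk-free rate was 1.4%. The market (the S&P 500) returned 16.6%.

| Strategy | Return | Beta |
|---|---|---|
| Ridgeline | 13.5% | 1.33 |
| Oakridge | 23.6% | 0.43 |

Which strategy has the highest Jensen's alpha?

Oakridge

Ridgeline: α = 13.5% − [1.4% + 1.33 × (16.6% − 1.4%)] = -8.116
Oakridge: α = 23.6% − [1.4% + 0.43 × (16.6% − 1.4%)] = 15.664
Highest: Oakridge (15.664).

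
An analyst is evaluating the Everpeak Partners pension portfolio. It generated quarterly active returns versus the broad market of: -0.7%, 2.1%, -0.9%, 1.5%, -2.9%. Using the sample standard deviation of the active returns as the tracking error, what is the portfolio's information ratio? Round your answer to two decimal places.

r̄ = (-0.7 + 2.1 − 0.9 + 1.5 − 2.9) / 5 = -0.1800%
Σ(r − r̄)² = (-0.7 − (-0.1800))² + (2.1 − (-0.1800))² + … = 16.2080
σ = √[16.2080 / 4] = 2.0130%
IR = r̄ / tracking error = -0.1800 / 2.0130 = -0.0894

-0.09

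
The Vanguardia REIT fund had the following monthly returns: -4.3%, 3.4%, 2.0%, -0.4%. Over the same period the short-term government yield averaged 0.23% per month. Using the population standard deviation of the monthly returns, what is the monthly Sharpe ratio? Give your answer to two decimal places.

μ = (-4.3 + 3.4 + 2 − 0.4) / 4 = 0.1750%
Σ(r − μ)² = (-4.3 − 0.1750)² + (3.4 − 0.1750)² + (2 − 0.1750)² + … = 34.0875
population σ = √(34.0875 / 4) = √8.5219 = 2.9192%
Sharpe = (μ − rf) / σ = (0.1750 − 0.23) / 2.9192 = -0.0550 / 2.9192 = -0.0188

-0.02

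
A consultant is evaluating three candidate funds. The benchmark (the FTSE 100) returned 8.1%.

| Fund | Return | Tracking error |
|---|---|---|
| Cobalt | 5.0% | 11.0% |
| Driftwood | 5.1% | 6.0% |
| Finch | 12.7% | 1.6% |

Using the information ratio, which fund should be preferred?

Cobalt: IR = (5.0% − 8.1%) / 11.0% = -0.282
Driftwood: IR = (5.1% − 8.1%) / 6.0% = -0.500
Finch: IR = (12.7% − 8.1%) / 1.6% = 2.875
Highest: Finch (2.875).

Finch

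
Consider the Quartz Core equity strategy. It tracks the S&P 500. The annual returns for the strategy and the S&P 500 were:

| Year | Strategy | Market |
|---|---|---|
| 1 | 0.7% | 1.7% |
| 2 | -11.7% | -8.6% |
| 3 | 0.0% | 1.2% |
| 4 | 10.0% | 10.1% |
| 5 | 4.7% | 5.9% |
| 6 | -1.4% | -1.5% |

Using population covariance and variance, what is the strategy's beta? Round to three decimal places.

r̄p = 0.3833%,  r̄m = 1.4667%
Cov = Σ(rp − r̄p)(rm − r̄m) / 6 = 38.2111
Var(rm) = Σ(rm − r̄m)² / 6 = 34.0756
β = Cov / Var = 38.2111 / 34.0756 = 1.1214

1.121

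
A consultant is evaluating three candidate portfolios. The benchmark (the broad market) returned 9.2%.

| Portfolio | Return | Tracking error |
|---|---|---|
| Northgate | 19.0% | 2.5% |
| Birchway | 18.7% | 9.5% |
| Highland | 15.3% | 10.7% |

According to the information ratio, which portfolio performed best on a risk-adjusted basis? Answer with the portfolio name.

Northgate: IR = (19.0% − 9.2%) / 2.5% = 3.920
Birchway: IR = (18.7% − 9.2%) / 9.5% = 1.000
Highland: IR = (15.3% − 9.2%) / 10.7% = 0.570
Highest: Northgate (3.920).

Northgate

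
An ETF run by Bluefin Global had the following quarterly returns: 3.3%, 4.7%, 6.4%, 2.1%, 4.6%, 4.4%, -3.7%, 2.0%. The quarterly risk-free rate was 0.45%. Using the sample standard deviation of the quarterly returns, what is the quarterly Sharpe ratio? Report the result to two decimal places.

μ = (3.3 + 4.7 + 6.4 + 2.1 + 4.6 + 4.4 − 3.7 + 2) / 8 = 2.9750%
Sample std dev = √[65.7550 / 7] = 3.0649%
Sharpe = (μ − rf) / σ = (2.9750 − 0.45) / 3.0649 = 2.5250 / 3.0649 = 0.8238

0.82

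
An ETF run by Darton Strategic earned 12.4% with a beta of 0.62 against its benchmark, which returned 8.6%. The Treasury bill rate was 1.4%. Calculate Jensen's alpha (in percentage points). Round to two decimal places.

6.54

CAPM expected return = Rf + β(Rm − Rf) = 1.4% + 0.62 × (8.6% − 1.4%) = 1.4 + 0.62 × 7.20 = 5.8640%
Jensen's α = Rp − E[R] = 12.4% − 5.8640% = 6.5360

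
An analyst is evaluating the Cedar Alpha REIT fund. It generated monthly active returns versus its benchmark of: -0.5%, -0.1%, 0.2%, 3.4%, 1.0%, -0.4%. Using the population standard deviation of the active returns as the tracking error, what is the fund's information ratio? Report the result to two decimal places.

r̄ = (-0.5 − 0.1 + 0.2 + 3.4 + 1 − 0.4) / 6 = 0.6000%
Σ(r − r̄)² = (-0.5 − 0.6000)² + (-0.1 − 0.6000)² + … = 10.8600
σ = √[10.8600 / 6] = 1.3454%
IR = r̄ / tracking error = 0.6000 / 1.3454 = 0.4460

0.45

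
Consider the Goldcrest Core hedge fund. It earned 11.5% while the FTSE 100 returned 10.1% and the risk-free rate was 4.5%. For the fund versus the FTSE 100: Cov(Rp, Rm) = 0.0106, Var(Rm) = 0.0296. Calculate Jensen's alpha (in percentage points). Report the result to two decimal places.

4.99

β = Cov / Var = 0.0106 / 0.0296 = 0.3581
E[R] = Rf + β(Rm − Rf) = 4.5% + 0.3581 × (10.1% − 4.5%) = 6.5054%
α = Rp − E[R] = 11.5% − 6.5054% = 4.9946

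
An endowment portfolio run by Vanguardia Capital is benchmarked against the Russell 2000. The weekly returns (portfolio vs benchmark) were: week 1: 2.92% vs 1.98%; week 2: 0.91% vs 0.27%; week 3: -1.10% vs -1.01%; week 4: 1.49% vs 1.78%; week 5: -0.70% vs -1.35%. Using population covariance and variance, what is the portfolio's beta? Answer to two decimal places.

r̄p = 0.7040%,  r̄m = 0.3340%
Cov = Σ(rp − r̄p)(rm − r̄m) / 5 = 1.9120
Var(rm) = Σ(rm − r̄m)² / 5 = 1.8893
β = Cov / Var = 1.9120 / 1.8893 = 1.0120

1.01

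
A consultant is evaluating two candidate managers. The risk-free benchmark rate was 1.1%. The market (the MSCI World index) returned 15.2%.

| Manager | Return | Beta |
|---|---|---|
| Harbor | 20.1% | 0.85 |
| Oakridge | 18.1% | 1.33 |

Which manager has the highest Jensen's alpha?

Harbor: α = 20.1% − [1.1% + 0.85 × (15.2% − 1.1%)] = 7.015
Oakridge: α = 18.1% − [1.1% + 1.33 × (15.2% − 1.1%)] = -1.753
Highest: Harbor (7.015).

Harbor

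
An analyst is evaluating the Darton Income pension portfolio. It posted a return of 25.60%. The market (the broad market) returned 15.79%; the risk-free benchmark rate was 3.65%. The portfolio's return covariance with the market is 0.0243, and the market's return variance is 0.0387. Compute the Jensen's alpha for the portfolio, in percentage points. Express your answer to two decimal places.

14.33

β = Cov / Var = 0.0243 / 0.0387 = 0.6279
E[R] = Rf + β(Rm − Rf) = 3.65% + 0.6279 × (15.79% − 3.65%) = 11.2727%
α = Rp − E[R] = 25.60% − 11.2727% = 14.3273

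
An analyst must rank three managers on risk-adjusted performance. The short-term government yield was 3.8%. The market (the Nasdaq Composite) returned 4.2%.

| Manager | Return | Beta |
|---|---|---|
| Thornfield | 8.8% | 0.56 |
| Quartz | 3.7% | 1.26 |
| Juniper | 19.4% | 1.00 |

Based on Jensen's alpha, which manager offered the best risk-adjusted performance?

Juniper

Thornfield: α = 8.8% − [3.8% + 0.56 × (4.2% − 3.8%)] = 4.776
Quartz: α = 3.7% − [3.8% + 1.26 × (4.2% − 3.8%)] = -0.604
Juniper: α = 19.4% − [3.8% + 1.00 × (4.2% − 3.8%)] = 15.200
Highest: Juniper (15.200).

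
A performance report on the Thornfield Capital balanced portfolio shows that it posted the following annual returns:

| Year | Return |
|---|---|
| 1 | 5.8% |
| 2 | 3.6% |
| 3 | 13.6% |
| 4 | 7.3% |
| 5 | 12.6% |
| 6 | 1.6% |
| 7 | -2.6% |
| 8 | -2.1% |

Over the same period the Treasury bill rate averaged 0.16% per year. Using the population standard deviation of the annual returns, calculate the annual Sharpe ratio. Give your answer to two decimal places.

0.85

r̄ = (5.8 + 3.6 + 13.6 + 7.3 + 12.6 + 1.6 − 2.6 − 2.1) / 8 = 39.80 / 8 = 4.9750%
Σ(r − r̄)² = (5.8 − 4.9750)² + (3.6 − 4.9750)² + (13.6 − 4.9750)² + … = 259.3350
population σ = √(259.3350 / 8) = √32.4169 = 5.6936%
Sharpe = (r̄ − rf) / σ = (4.9750 − 0.16) / 5.6936 = 4.8150 / 5.6936 = 0.8457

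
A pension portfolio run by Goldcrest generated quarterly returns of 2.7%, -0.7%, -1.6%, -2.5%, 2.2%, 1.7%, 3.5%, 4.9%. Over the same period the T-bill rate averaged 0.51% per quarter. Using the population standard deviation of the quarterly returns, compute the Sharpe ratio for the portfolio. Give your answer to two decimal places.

r̄ = (2.7 − 0.7 − 1.6 − 2.5 + 2.2 + 1.7 + 3.5 + 4.9) / 8 = 10.20 / 8 = 1.2750%
Population std dev = √[47.5750 / 8] = 2.4386%
Sharpe = (r̄ − rf) / σ = (1.2750 − 0.51) / 2.4386 = 0.7650 / 2.4386 = 0.3137

0.31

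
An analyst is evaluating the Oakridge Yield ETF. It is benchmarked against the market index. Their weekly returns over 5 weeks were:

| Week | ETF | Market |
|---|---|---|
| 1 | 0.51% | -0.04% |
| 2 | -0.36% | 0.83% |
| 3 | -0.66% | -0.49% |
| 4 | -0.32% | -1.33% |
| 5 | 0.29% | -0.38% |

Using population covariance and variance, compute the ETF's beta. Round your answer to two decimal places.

r̄p = -0.1080%,  r̄m = -0.2820%
Cov = Σ(rp − r̄p)(rm − r̄m) / 5 = 0.0335
Var(rm) = Σ(rm − r̄m)² / 5 = 0.4893
β = Cov / Var = 0.0335 / 0.4893 = 0.0685

0.07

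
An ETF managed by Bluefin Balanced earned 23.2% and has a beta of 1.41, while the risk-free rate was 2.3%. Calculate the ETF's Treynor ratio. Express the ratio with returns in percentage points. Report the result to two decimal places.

Treynor = (Rp − Rf) / β = (23.2% − 2.3%) / 1.41 = 20.90 / 1.41 = 14.8227

14.82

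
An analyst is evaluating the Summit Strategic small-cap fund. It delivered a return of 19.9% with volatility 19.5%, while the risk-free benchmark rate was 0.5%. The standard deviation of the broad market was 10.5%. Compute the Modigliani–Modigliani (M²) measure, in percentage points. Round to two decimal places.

Sharpe = (Rp − Rf) / σp = (19.9% − 0.5%) / 19.5% = 0.9949
M² = Rf + Sharpe × σm = 0.5% + 0.9949 × 10.5% = 10.9465%

10.95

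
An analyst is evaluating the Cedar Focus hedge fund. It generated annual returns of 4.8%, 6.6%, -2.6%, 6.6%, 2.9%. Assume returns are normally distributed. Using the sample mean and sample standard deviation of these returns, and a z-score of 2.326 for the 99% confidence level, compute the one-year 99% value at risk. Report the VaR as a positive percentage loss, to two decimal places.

Mean return r̄ = 18.30 / 5 = 3.6600%
Sample std dev = √[58.3520 / 4] = 3.8194%
VaR = −(r̄ − z·σ) = −(3.6600 − 2.326 × 3.8194) = −(-5.2239) = 5.2239%

5.22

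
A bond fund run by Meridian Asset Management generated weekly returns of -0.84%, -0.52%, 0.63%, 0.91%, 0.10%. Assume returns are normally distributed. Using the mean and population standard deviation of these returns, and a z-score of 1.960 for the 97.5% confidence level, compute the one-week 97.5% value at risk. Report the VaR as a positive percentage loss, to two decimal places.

Mean return μ = 0.280 / 5 = 0.0560%
Population σ = √[Σ(r − μ)² / 5] = √[2.1953 / 5] = √0.4391 = 0.6626%
VaR = −(μ − z·σ) = −(0.0560 − 1.960 × 0.6626) = −(-1.2427) = 1.2427%

1.24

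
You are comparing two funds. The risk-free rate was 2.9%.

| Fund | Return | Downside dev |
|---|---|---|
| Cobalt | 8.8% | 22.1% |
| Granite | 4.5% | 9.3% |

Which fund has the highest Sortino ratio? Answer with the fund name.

Cobalt

Cobalt: Sortino ratio = (8.8% − 2.9%) / 22.1% = 0.267
Granite: Sortino ratio = (4.5% − 2.9%) / 9.3% = 0.172
Highest: Cobalt (0.267).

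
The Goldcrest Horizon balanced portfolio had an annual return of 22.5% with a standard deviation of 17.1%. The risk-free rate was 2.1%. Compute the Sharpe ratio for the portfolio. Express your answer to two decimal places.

Sharpe = (Rp − Rf) / σp = (22.5% − 2.1%) / 17.1% = 20.40% / 17.1% = 1.1930

1.19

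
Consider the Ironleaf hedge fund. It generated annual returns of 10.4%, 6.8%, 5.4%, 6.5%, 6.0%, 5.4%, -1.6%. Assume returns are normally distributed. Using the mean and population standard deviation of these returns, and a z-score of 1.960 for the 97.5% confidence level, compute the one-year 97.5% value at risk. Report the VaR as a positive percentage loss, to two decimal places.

μ = (10.4 + 6.8 + 5.4 + 6.5 + 6 + 5.4 − 1.6) / 7 = 38.90 / 7 = 5.5571%
Population std dev = √[77.3571 / 7] = 3.3243%
VaR = −(μ − z·σ) = −(5.5571 − 1.960 × 3.3243) = −(-0.9585) = 0.9585%

0.96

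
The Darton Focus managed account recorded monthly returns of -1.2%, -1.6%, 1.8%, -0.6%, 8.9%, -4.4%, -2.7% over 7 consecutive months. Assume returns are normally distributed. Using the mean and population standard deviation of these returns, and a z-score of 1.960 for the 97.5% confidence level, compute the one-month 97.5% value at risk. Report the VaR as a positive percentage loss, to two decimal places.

7.86

μ = (-1.2 − 1.6 + 1.8 − 0.6 + 8.9 − 4.4 − 2.7) / 7 = 0.20 / 7 = 0.0286%
Σ(r − μ)² = 113.4543; population σ = √(113.4543/7) = 4.0259%
VaR = −(μ − z·σ) = −(0.0286 − 1.960 × 4.0259) = −(-7.8622) = 7.8622%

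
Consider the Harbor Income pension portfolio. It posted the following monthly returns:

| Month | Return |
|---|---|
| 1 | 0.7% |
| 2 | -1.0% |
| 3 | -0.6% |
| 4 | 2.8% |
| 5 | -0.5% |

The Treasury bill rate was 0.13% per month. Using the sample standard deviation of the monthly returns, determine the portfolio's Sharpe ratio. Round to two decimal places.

0.10

μ = (0.7 − 1 − 0.6 + 2.8 − 0.5) / 5 = 1.40 / 5 = 0.2800%
Sample σ = √[Σ(r − μ)² / 4] = √[9.5480 / 4] = √2.3870 = 1.5450%
Sharpe = (μ − rf) / σ = (0.2800 − 0.13) / 1.5450 = 0.1500 / 1.5450 = 0.0971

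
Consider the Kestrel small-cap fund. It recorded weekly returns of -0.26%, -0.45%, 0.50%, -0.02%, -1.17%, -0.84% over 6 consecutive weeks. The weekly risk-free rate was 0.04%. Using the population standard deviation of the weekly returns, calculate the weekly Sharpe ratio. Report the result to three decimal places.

μ = (-0.26 − 0.45 + 0.5 − 0.02 − 1.17 − 0.84) / 6 = -0.3733%
Population σ = √[Σ(r − μ)² / 6] = √[1.7587 / 6] = √0.2931 = 0.5414%
Sharpe = (μ − rf) / σ = (-0.3733 − 0.04) / 0.5414 = -0.4133 / 0.5414 = -0.7634

-0.763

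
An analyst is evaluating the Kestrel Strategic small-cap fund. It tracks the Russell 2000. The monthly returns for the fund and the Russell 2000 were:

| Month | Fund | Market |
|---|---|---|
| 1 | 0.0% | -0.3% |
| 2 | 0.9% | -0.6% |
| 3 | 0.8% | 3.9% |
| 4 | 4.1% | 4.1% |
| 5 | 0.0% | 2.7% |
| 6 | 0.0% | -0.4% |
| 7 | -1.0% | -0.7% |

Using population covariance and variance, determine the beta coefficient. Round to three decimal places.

r̄p = 0.6857%,  r̄m = 1.2429%
Cov = Σ(rp − r̄p)(rm − r̄m) / 7 = 2.0178
Var(rm) = Σ(rm − r̄m)² / 7 = 4.2282
β = Cov / Var = 2.0178 / 4.2282 = 0.4772

0.477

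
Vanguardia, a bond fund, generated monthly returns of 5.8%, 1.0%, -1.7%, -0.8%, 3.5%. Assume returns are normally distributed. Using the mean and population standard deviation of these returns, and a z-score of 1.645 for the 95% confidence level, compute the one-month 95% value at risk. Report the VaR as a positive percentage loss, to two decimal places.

2.99

Mean return r̄ = 7.80 / 5 = 1.5600%
Population std dev = √[38.2520 / 5] = 2.7659%
VaR = −(r̄ − z·σ) = −(1.5600 − 1.645 × 2.7659) = −(-2.9899) = 2.9899%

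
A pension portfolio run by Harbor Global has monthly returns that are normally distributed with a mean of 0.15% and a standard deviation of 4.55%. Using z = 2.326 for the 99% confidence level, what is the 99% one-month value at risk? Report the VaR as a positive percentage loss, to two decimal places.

VaR (as % loss) = −(μ − z·σ) = −(0.15% − 2.326 × 4.55%) = −(-10.4333%) = 10.4333%

10.43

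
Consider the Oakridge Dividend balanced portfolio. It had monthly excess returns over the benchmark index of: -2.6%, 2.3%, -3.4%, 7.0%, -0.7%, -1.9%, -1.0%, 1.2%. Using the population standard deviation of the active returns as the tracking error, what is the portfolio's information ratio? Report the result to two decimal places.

r̄ = (-2.6 + 2.3 − 3.4 + 7 − 0.7 − 1.9 − 1 + 1.2) / 8 = 0.1125%
Σ(r − r̄)² = (-2.6 − 0.1125)² + (2.3 − 0.1125)² + (-3.4 − 0.1125)² + … = 79.0488
σ = √[79.0488 / 8] = 3.1434%
IR = r̄ / tracking error = 0.1125 / 3.1434 = 0.0358

0.04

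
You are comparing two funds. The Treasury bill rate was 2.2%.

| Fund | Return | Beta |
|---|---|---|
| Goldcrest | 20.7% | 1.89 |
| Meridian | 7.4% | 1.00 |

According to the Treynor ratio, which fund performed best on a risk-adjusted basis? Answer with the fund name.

Goldcrest

Goldcrest: Treynor = (20.7% − 2.2%) / 1.89 = 9.788
Meridian: Treynor = (7.4% − 2.2%) / 1.00 = 5.200
Highest: Goldcrest (9.788).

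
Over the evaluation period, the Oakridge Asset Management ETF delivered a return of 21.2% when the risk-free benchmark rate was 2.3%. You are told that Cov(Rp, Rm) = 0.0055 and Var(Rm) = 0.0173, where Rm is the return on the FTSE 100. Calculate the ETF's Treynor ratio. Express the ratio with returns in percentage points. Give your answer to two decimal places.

β = Cov / Var = 0.0055 / 0.0173 = 0.3179
Treynor = (Rp − Rf) / β = (21.2% − 2.3%) / 0.3179 = 18.90 / 0.3179 = 59.4527

59.45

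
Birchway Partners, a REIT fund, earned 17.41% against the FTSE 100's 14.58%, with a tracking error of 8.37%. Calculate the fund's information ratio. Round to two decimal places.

0.34

IR = (Rp − Rb) / TE = (17.41% − 14.58%) / 8.37% = 2.83% / 8.37% = 0.3381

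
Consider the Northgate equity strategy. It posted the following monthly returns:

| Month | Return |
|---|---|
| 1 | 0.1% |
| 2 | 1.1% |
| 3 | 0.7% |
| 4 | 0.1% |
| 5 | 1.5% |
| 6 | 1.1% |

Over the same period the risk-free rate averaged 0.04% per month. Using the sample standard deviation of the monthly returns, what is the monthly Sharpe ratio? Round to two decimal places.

Mean return μ = 4.60 / 6 = 0.7667%
Σ(r − μ)² = 1.6533; sample σ = √(1.6533/5) = 0.5750%
Sharpe = (μ − rf) / σ = (0.7667 − 0.04) / 0.5750 = 0.7267 / 0.5750 = 1.2638

1.26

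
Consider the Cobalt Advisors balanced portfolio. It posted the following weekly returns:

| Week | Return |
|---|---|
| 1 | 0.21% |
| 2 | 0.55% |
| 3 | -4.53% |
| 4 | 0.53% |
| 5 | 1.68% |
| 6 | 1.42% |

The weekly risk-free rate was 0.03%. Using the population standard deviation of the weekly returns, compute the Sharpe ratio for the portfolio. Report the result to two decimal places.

-0.03

Mean return r̄ = -0.140 / 6 = -0.0233%
Population std dev = √[25.9839 / 6] = 2.0810%
Sharpe = (r̄ − rf) / σ = (-0.0233 − 0.03) / 2.0810 = -0.0533 / 2.0810 = -0.0256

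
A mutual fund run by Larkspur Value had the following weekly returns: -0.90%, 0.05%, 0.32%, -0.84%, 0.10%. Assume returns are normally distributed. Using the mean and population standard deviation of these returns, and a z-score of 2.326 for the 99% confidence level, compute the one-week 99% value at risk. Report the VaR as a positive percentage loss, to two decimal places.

Mean return μ = -1.270 / 5 = -0.2540%
Population std dev = √[1.3079 / 5] = 0.5114%
VaR = −(μ − z·σ) = −(-0.2540 − 2.326 × 0.5114) = −(-1.4435) = 1.4435%

1.44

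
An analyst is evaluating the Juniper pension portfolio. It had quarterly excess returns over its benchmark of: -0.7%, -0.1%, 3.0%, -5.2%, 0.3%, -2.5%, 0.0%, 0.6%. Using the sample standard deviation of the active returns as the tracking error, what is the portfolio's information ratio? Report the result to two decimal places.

-0.24

Mean return μ = -4.60 / 8 = -0.5750%
Sample std dev = √[40.5950 / 7] = 2.4082%
IR = μ / tracking error = -0.5750 / 2.4082 = -0.2388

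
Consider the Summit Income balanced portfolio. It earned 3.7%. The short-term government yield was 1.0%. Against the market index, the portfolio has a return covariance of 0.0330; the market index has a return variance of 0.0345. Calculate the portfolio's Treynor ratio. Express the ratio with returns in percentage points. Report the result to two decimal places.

β = Cov / Var = 0.0330 / 0.0345 = 0.9565
Treynor = (Rp − Rf) / β = (3.7% − 1.0%) / 0.9565 = 2.70 / 0.9565 = 2.8228

2.82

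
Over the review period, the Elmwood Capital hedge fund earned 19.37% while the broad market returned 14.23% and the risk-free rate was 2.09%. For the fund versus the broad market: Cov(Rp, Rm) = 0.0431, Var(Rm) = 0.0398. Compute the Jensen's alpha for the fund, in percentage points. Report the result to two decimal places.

4.13

β = Cov / Var = 0.0431 / 0.0398 = 1.0829
E[R] = Rf + β(Rm − Rf) = 2.09% + 1.0829 × (14.23% − 2.09%) = 15.2364%
α = Rp − E[R] = 19.37% − 15.2364% = 4.1336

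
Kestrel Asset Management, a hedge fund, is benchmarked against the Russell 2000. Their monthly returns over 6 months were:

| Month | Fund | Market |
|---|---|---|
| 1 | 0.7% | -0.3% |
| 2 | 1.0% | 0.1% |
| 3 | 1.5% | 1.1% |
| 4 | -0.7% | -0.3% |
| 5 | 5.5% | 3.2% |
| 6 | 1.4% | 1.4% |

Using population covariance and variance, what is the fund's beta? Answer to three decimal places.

1.448

r̄p = 1.5667%,  r̄m = 0.8667%
Cov = Σ(rp − r̄p)(rm − r̄m) / 6 = 2.1939
Var(rm) = Σ(rm − r̄m)² / 6 = 1.5156
β = Cov / Var = 2.1939 / 1.5156 = 1.4475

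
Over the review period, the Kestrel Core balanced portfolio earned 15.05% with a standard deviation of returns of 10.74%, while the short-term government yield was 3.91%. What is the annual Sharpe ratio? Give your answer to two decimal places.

1.04

Sharpe = (Rp − Rf) / σp = (15.05% − 3.91%) / 10.74% = 11.14% / 10.74% = 1.0372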